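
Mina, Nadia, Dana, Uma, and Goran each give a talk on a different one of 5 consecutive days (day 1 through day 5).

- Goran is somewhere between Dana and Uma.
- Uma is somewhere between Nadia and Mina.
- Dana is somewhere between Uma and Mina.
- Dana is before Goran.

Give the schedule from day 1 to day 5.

Mina, Dana, Goran, Uma, Nadia

From clue 1: Goran is in {2,3,4}.
From clues 1–2: Uma is in {2,4}.
From clues 1–3: Goran → day 3.
From clues 1–4: Mina → day 1, Dana → day 2, Uma → day 4, Nadia → day 5.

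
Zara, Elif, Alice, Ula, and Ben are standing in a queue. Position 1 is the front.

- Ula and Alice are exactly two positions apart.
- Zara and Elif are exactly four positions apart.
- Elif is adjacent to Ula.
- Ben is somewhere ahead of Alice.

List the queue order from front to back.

From clues 1–2: Ben → position 3.
From clues 1–3: Zara is in {1,5}.
From clues 1–4: Elif → position 1, Ula → position 2, Alice → position 4, Zara → position 5.

Elif, Ula, Ben, Alice, Zara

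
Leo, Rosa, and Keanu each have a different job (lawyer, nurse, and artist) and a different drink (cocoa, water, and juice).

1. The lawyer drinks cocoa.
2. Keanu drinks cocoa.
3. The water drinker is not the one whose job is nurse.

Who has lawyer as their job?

With clues 1–2, Leo and Rosa are impossible for the one with job lawyer.
That leaves Keanu.

Keanu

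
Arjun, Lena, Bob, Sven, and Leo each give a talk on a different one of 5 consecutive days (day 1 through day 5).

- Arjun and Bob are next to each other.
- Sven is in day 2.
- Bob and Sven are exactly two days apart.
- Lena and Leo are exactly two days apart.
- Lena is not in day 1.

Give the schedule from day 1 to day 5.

From clues 1–2: Sven → day 2.
From clues 1–3: Bob → day 4.
From clues 1–4: Arjun → day 5.
From clues 1–5: Leo → day 1, Lena → day 3.

Leo, Sven, Lena, Bob, Arjun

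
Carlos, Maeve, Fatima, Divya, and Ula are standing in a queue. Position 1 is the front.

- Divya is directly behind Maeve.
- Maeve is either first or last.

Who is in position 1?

With clue 1, Divya is ruled out for position 1.
With clues 1–2, Carlos, Fatima, and Ula are ruled out for position 1.
So position 1 is Maeve.

Maeve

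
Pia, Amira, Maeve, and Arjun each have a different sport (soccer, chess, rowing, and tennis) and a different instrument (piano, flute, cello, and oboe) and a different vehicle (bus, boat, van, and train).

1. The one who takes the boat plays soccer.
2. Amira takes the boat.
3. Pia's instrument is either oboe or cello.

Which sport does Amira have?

With clues 1–2, chess, rowing, and tennis are impossible for Amira's sport.
That leaves soccer.

soccer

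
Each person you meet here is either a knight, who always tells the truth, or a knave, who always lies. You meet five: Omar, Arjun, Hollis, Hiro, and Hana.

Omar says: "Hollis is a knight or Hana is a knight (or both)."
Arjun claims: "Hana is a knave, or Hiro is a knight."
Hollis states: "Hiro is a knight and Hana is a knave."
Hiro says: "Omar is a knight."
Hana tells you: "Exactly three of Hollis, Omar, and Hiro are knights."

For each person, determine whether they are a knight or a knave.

Consider Omar. Suppose Omar is a knight.
Then no assignment of the remaining roles makes every statement match its speaker's type — contradiction.
So Omar is a knave.
With that fixed, Hiro's statement is false, so Hiro is a knave.
With that fixed, Hana's statement is false, so Hana is a knave.
With that fixed, Arjun's statement is true, so Arjun is a knight.
With that fixed, Hollis's statement is false, so Hollis is a knave.

Omar: knave, Arjun: knight, Hollis: knave, Hiro: knave, Hana: knave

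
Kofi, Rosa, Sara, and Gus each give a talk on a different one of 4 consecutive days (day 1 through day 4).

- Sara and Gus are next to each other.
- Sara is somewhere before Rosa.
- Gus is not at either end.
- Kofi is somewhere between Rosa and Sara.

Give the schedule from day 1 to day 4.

Sara, Gus, Kofi, Rosa

From clues 1–2: Rosa is in {3,4}.
From clues 1–4: Sara → day 1, Gus → day 2, Kofi → day 3, Rosa → day 4.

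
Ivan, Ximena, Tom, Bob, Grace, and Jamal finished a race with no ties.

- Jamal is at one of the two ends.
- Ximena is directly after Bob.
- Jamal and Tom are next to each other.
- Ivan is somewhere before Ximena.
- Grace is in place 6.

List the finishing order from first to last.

From clue 1: Jamal is in {1,6}.
From clues 1–3: Tom is in {2,5}.
From clues 1–5: Jamal → place 1, Tom → place 2, Ivan → place 3, Bob → place 4, Ximena → place 5, Grace → place 6.

Jamal, Tom, Ivan, Bob, Ximena, Grace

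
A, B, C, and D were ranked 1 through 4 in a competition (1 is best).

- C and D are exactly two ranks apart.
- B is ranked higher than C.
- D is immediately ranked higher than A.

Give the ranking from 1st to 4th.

From clues 1–2: A is in {1,3,4}.
From clues 1–3: B → rank 1, D → rank 2, A → rank 3, C → rank 4.

B, D, A, C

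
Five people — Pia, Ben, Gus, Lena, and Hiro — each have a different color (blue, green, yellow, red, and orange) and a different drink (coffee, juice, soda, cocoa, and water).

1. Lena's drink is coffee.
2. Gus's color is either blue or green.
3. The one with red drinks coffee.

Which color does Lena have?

red

With clues 1–3, blue, green, orange, and yellow are impossible for Lena's color.
That leaves red.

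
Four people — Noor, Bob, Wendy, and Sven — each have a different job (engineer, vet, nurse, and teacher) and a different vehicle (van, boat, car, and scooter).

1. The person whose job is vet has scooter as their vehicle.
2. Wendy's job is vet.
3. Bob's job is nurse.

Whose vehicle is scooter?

Wendy

With clues 1–2, Bob, Noor, and Sven are impossible for the one with vehicle scooter.
That leaves Wendy.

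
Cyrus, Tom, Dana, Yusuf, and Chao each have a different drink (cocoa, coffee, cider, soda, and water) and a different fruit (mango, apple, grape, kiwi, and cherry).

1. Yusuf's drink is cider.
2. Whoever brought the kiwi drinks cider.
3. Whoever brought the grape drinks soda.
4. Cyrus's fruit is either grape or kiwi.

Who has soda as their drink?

Clue 1 rules out Yusuf for the one with drink soda.
With clues 1–4, Chao, Dana, and Tom are impossible for the one with drink soda.
That leaves Cyrus.

Cyrus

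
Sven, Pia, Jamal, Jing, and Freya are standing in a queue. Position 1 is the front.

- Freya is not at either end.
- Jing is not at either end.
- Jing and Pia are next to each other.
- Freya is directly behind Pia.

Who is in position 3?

With clues 1–4, Freya, Jamal, Jing, and Sven are ruled out for position 3.
So position 3 is Pia.

Pia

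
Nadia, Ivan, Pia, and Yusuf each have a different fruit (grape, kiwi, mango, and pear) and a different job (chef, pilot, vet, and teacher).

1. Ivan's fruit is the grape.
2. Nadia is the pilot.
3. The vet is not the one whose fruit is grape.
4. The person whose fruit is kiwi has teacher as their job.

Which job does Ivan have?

With clues 1–2, pilot is impossible for Ivan's job.
With clues 1–3, vet is impossible for Ivan's job.
With clues 1–4, teacher is impossible for Ivan's job.
That leaves chef.

chef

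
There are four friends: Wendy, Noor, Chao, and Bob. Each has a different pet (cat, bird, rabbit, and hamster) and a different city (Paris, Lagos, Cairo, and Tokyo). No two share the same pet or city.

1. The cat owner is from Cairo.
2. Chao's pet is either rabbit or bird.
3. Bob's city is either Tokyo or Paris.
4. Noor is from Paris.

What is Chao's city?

Lagos

With clues 1–2, Cairo is impossible for Chao's city.
With clues 1–4, Paris and Tokyo are impossible for Chao's city.
That leaves Lagos.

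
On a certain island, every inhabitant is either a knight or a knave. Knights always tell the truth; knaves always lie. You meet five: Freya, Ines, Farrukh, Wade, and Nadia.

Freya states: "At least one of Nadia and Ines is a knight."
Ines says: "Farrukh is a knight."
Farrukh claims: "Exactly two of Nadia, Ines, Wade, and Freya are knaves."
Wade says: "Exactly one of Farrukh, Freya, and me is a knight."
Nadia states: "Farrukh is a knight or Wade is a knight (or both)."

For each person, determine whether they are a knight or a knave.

Consider Freya. Suppose Freya is a knight.
Then no assignment of the remaining roles makes every statement match its speaker's type — contradiction.
So Freya is a knave.
Consider Ines. Suppose Ines is a knight.
Then Freya's statement comes out true, contradicting Freya being a knave.
So Ines is a knave.
Consider Farrukh. Suppose Farrukh is a knight.
Then Ines's statement comes out true, contradicting Ines being a knave.
So Farrukh is a knave.
Consider Wade. Suppose Wade is a knight.
Then no assignment of the remaining roles makes every statement match its speaker's type — contradiction.
So Wade is a knave.
With that fixed, Nadia's statement is false, so Nadia is a knave.

Freya: knave, Ines: knave, Farrukh: knave, Wade: knave, Nadia: knave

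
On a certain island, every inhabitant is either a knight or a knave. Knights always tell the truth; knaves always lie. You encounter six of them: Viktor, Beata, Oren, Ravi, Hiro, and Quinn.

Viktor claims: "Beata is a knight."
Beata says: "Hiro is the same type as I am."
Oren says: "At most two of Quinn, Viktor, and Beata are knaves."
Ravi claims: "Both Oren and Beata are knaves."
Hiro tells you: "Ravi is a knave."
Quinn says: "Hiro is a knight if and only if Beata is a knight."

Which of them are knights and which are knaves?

Consider Viktor. Suppose Viktor is a knave.
Then no assignment of the remaining roles makes every statement match its speaker's type — contradiction.
So Viktor is a knight.
With that fixed, Oren's statement is true, so Oren is a knight.
With that fixed, Ravi's statement is false, so Ravi is a knave.
With that fixed, Hiro's statement is true, so Hiro is a knight.
Consider Beata. Suppose Beata is a knave.
Then Viktor's statement comes out false, contradicting Viktor being a knight.
So Beata is a knight.
With that fixed, Quinn's statement is true, so Quinn is a knight.

Viktor: knight, Beata: knight, Oren: knight, Ravi: knave, Hiro: knight, Quinn: knight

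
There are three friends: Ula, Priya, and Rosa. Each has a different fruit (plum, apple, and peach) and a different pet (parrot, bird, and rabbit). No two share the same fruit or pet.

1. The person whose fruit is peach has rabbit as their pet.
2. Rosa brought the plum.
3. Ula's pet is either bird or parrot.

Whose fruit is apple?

Ula

With clues 1–2, Rosa is impossible for the one with fruit apple.
With clues 1–3, Priya is impossible for the one with fruit apple.
That leaves Ula.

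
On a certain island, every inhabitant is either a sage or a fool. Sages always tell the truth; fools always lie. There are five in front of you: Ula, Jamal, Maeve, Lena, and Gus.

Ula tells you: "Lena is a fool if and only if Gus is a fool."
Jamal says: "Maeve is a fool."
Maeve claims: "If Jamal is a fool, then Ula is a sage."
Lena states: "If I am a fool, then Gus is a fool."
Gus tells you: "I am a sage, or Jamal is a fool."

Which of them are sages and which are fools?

Ula: sage, Jamal: fool, Maeve: sage, Lena: sage, Gus: sage

Consider Ula. Suppose Ula is a fool.
Then no assignment of the remaining roles makes every statement match its speaker's type — contradiction.
So Ula is a sage.
With that fixed, Maeve's statement is true, so Maeve is a sage.
With that fixed, Jamal's statement is false, so Jamal is a fool.
With that fixed, Gus's statement is true, so Gus is a sage.
Consider Lena. Suppose Lena is a fool.
Then Ula's statement comes out false, contradicting Ula being a sage.
So Lena is a sage.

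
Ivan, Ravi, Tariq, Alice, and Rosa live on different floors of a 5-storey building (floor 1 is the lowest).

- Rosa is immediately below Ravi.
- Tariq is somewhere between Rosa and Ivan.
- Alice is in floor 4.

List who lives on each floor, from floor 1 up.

From clue 1: Ravi is in {2,3,4,5}.
From clues 1–2: Tariq is in {2,3,4}.
From clues 1–3: Rosa → floor 1, Ravi → floor 2, Tariq → floor 3, Alice → floor 4, Ivan → floor 5.

Rosa, Ravi, Tariq, Alice, Ivan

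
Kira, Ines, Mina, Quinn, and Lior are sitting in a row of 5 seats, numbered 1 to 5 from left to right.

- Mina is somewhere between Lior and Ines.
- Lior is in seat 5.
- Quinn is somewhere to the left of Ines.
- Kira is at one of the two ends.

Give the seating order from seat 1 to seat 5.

Kira, Quinn, Ines, Mina, Lior

From clue 1: Mina is in {2,3,4}.
From clues 1–2: Lior → seat 5.
From clues 1–3: Ines is in {2,3}.
From clues 1–4: Kira → seat 1, Quinn → seat 2, Ines → seat 3, Mina → seat 4.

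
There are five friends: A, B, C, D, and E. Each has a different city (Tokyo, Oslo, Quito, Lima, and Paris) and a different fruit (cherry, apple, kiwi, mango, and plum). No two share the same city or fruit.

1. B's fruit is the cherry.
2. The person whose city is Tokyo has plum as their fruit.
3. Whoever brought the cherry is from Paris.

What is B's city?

With clues 1–2, Tokyo is impossible for B's city.
With clues 1–3, Lima, Oslo, and Quito are impossible for B's city.
That leaves Paris.

Paris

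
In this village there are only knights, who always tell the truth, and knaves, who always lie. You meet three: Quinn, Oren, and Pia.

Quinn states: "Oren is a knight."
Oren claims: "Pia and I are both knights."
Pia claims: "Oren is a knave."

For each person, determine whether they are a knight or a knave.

Consider Quinn. Suppose Quinn is a knight.
Then no assignment of the remaining roles makes every statement match its speaker's type — contradiction.
So Quinn is a knave.
Consider Oren. Suppose Oren is a knight.
Then Quinn's statement comes out true, contradicting Quinn being a knave.
So Oren is a knave.
With that fixed, Pia's statement is true, so Pia is a knight.

Quinn: knave, Oren: knave, Pia: knight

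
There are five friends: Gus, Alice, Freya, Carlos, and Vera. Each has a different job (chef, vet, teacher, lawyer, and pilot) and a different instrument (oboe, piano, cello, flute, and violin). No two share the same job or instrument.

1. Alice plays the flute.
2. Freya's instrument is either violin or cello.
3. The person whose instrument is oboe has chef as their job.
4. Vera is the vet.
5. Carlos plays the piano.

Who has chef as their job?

With clues 1–3, Alice and Freya are impossible for the one with job chef.
With clues 1–4, Vera is impossible for the one with job chef.
With clues 1–5, Carlos is impossible for the one with job chef.
That leaves Gus.

Gus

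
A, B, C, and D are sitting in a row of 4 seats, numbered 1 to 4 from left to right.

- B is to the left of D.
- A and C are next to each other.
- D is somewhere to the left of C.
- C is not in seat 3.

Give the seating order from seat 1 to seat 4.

B, D, A, C

From clue 1: B is in {1,2,3}.
From clues 1–2: B is in {1,3}.
From clues 1–3: B → seat 1, D → seat 2.
From clues 1–4: A → seat 3, C → seat 4.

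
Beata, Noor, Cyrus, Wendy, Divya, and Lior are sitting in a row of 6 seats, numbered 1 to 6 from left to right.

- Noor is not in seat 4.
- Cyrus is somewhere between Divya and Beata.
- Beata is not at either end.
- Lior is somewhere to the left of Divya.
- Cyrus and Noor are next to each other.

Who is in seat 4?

Cyrus

With clue 1, Noor is ruled out for seat 4.
With clues 1–5, Beata, Divya, Lior, and Wendy are ruled out for seat 4.
So seat 4 is Cyrus.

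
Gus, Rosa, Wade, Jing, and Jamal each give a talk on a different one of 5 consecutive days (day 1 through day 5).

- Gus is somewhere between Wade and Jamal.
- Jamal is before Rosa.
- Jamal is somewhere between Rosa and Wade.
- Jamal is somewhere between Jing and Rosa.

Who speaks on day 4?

With clues 1–3, Gus and Wade are ruled out for day 4.
With clues 1–4, Jing and Rosa are ruled out for day 4.
So day 4 is Jamal.

Jamal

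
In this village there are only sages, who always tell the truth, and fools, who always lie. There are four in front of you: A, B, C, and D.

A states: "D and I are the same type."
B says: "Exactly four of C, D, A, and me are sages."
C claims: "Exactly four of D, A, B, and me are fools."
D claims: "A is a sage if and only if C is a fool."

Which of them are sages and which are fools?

Consider A. Suppose A is a fool.
Then no assignment of the remaining roles makes every statement match its speaker's type — contradiction.
So A is a sage.
With that fixed, C's statement is false, so C is a fool.
With that fixed, D's statement is true, so D is a sage.
With that fixed, B's statement is false, so B is a fool.

A: sage, B: fool, C: fool, D: sage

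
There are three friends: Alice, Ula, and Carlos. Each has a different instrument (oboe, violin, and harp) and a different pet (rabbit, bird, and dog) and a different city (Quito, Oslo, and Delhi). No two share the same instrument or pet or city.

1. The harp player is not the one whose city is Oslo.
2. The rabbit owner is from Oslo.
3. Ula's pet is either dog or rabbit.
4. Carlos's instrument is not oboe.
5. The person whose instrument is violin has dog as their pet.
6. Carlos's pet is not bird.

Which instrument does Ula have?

With clues 1–5, harp is impossible for Ula's instrument.
With clues 1–6, violin is impossible for Ula's instrument.
That leaves oboe.

oboe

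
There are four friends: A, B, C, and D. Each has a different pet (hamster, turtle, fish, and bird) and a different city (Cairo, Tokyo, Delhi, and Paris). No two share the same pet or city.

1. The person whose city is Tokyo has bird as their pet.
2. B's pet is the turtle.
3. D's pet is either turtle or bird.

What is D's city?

With clues 1–3, Cairo, Delhi, and Paris are impossible for D's city.
That leaves Tokyo.

Tokyo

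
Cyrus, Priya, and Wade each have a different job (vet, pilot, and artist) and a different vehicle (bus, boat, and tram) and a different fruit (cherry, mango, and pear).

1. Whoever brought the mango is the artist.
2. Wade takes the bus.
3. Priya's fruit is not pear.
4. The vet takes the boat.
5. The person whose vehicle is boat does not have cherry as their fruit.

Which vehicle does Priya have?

With clues 1–2, bus is impossible for Priya's vehicle.
With clues 1–5, boat is impossible for Priya's vehicle.
That leaves tram.

tram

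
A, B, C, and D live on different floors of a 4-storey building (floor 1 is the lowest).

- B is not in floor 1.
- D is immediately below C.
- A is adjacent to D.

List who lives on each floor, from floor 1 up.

From clue 1: B is in {2,3,4}.
From clues 1–2: A is in {1,3,4}.
From clues 1–3: A → floor 1, D → floor 2, C → floor 3, B → floor 4.

A, D, C, B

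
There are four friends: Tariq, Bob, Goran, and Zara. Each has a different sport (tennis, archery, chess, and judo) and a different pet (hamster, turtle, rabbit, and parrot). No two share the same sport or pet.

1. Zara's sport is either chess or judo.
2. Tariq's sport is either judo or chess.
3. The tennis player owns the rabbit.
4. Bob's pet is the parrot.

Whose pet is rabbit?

With clues 1–3, Tariq and Zara are impossible for the one with pet rabbit.
With clues 1–4, Bob is impossible for the one with pet rabbit.
That leaves Goran.

Goran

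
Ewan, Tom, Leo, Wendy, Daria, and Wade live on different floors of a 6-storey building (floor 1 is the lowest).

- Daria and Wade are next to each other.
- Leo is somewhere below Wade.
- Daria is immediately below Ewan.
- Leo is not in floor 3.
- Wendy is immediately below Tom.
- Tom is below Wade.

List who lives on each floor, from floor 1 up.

Leo, Wendy, Tom, Wade, Daria, Ewan

From clues 1–2: Leo is in {1,2,3,4}.
From clues 1–3: Ewan is in {4,5,6}.
From clues 1–4: Leo is in {1,2}.
From clues 1–5: Leo → floor 1.
From clues 1–6: Wendy → floor 2, Tom → floor 3, Wade → floor 4, Daria → floor 5, Ewan → floor 6.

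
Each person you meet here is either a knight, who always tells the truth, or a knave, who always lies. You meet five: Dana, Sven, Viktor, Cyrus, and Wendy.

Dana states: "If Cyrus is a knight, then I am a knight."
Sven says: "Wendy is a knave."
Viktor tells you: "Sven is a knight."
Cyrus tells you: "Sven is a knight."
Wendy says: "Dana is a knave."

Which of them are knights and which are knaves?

Consider Dana. Suppose Dana is a knave.
Then no assignment of the remaining roles makes every statement match its speaker's type — contradiction.
So Dana is a knight.
With that fixed, Wendy's statement is false, so Wendy is a knave.
With that fixed, Sven's statement is true, so Sven is a knight.
With that fixed, Viktor's statement is true, so Viktor is a knight.
With that fixed, Cyrus's statement is true, so Cyrus is a knight.

Dana: knight, Sven: knight, Viktor: knight, Cyrus: knight, Wendy: knave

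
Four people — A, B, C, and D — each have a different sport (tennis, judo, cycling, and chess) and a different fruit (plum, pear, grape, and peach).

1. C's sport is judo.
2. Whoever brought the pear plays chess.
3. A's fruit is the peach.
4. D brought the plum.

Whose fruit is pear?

B

With clues 1–2, C is impossible for the one with fruit pear.
With clues 1–3, A is impossible for the one with fruit pear.
With clues 1–4, D is impossible for the one with fruit pear.
That leaves B.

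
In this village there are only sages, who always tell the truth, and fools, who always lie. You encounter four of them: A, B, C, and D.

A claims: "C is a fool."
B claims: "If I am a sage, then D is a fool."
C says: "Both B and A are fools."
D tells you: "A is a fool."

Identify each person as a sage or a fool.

Consider A. Suppose A is a fool.
Then no assignment of the remaining roles makes every statement match its speaker's type — contradiction.
So A is a sage.
With that fixed, C's statement is false, so C is a fool.
With that fixed, D's statement is false, so D is a fool.
With that fixed, B's statement is true, so B is a sage.

A: sage, B: sage, C: fool, D: fool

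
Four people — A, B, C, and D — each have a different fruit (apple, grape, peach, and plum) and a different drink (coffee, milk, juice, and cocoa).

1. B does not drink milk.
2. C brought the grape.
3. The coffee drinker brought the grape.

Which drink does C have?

With clues 1–3, cocoa, juice, and milk are impossible for C's drink.
That leaves coffee.

coffee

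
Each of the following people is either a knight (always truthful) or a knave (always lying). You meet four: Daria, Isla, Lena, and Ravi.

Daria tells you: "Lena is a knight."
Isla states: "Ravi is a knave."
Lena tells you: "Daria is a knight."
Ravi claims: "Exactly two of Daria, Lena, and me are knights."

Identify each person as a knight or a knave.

Consider Daria. Suppose Daria is a knight.
Then no assignment of the remaining roles makes every statement match its speaker's type — contradiction.
So Daria is a knave.
With that fixed, Lena's statement is false, so Lena is a knave.
With that fixed, Ravi's statement is false, so Ravi is a knave.
With that fixed, Isla's statement is true, so Isla is a knight.

Daria: knave, Isla: knight, Lena: knave, Ravi: knave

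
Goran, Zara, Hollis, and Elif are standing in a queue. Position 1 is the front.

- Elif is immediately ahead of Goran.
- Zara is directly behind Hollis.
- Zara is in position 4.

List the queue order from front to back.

Elif, Goran, Hollis, Zara

From clue 1: Goran is in {2,3,4}.
From clues 1–2: Goran is in {2,4}.
From clues 1–3: Elif → position 1, Goran → position 2, Hollis → position 3, Zara → position 4.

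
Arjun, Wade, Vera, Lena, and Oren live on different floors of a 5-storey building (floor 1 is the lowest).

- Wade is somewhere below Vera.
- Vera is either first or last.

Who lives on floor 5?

Vera

With clue 1, Wade is ruled out for floor 5.
With clues 1–2, Arjun, Lena, and Oren are ruled out for floor 5.
So floor 5 is Vera.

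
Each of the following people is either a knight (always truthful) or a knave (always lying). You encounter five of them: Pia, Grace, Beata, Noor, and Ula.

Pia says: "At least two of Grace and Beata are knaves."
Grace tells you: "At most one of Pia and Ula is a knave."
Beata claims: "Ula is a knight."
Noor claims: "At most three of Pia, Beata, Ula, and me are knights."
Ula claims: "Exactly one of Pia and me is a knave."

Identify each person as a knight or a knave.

Consider Pia. Suppose Pia is a knight.
Then whichever role Ula has, Ula's statement has the wrong truth value — contradiction.
So Pia is a knave.
With that fixed, Noor's statement is true, so Noor is a knight.
Consider Grace. Suppose Grace is a knave.
Then no assignment of the remaining roles makes every statement match its speaker's type — contradiction.
So Grace is a knight.
Consider Beata. Suppose Beata is a knave.
Then no assignment of the remaining roles makes every statement match its speaker's type — contradiction.
So Beata is a knight.
Consider Ula. Suppose Ula is a knave.
Then Grace's statement comes out false, contradicting Grace being a knight.
So Ula is a knight.

Pia: knave, Grace: knight, Beata: knight, Noor: knight, Ula: knight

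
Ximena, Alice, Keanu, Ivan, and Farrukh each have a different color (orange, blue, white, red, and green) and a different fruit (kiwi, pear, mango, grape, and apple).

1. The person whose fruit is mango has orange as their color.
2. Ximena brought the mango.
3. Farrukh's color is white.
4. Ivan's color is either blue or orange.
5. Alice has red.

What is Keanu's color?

green

With clues 1–2, orange is impossible for Keanu's color.
With clues 1–3, white is impossible for Keanu's color.
With clues 1–4, blue is impossible for Keanu's color.
With clues 1–5, red is impossible for Keanu's color.
That leaves green.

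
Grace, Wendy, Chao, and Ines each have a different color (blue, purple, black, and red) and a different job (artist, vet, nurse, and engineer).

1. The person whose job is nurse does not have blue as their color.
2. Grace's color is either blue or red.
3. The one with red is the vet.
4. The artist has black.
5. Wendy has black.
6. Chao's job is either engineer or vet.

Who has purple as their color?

With clues 1–2, Grace is impossible for the one with color purple.
With clues 1–5, Wendy is impossible for the one with color purple.
With clues 1–6, Chao is impossible for the one with color purple.
That leaves Ines.

Ines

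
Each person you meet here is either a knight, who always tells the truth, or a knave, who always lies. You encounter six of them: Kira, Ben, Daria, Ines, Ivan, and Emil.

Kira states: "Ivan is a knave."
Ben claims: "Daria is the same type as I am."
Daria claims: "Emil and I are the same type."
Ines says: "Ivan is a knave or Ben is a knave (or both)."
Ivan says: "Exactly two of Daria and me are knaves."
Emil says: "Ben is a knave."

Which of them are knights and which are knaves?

Kira: knight, Ben: knave, Daria: knight, Ines: knight, Ivan: knave, Emil: knight

Consider Kira. Suppose Kira is a knave.
Then no assignment of the remaining roles makes every statement match its speaker's type — contradiction.
So Kira is a knight.
Consider Ben. Suppose Ben is a knight.
Then no assignment of the remaining roles makes every statement match its speaker's type — contradiction.
So Ben is a knave.
With that fixed, Ines's statement is true, so Ines is a knight.
With that fixed, Emil's statement is true, so Emil is a knight.
Consider Daria. Suppose Daria is a knave.
Then Ben's statement comes out true, contradicting Ben being a knave.
So Daria is a knight.
With that fixed, Ivan's statement is false, so Ivan is a knave.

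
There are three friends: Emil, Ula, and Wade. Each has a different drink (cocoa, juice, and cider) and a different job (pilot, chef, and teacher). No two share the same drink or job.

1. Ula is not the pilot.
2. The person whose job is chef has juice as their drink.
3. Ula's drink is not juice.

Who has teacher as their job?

With clues 1–3, Emil and Wade are impossible for the one with job teacher.
That leaves Ula.

Ula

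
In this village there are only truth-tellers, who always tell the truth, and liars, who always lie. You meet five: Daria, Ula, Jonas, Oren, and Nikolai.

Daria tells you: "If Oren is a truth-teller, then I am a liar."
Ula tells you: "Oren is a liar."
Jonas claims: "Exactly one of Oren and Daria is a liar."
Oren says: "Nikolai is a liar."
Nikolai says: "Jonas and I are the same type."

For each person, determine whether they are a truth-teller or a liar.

Daria: truth-teller, Ula: truth-teller, Jonas: truth-teller, Oren: liar, Nikolai: truth-teller

Consider Daria. Suppose Daria is a liar.
Then Daria's own statement would have to be false, but it can't be — contradiction.
So Daria is a truth-teller.
Consider Ula. Suppose Ula is a liar.
Then no assignment of the remaining roles makes every statement match its speaker's type — contradiction.
So Ula is a truth-teller.
Consider Jonas. Suppose Jonas is a liar.
Then whichever role Nikolai has, Nikolai's statement has the wrong truth value — contradiction.
So Jonas is a truth-teller.
Consider Oren. Suppose Oren is a truth-teller.
Then Daria's statement comes out false, contradicting Daria being a truth-teller.
So Oren is a liar.
Consider Nikolai. Suppose Nikolai is a liar.
Then Oren's statement comes out true, contradicting Oren being a liar.
So Nikolai is a truth-teller.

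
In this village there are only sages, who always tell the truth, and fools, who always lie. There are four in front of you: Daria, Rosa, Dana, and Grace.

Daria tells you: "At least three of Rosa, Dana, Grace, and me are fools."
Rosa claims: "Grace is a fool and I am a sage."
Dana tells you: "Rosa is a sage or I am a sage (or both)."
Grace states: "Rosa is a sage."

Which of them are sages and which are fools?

Daria: sage, Rosa: fool, Dana: fool, Grace: fool

Consider Daria. Suppose Daria is a fool.
Then no assignment of the remaining roles makes every statement match its speaker's type — contradiction.
So Daria is a sage.
Consider Rosa. Suppose Rosa is a sage.
Then Daria's statement comes out false, contradicting Daria being a sage.
So Rosa is a fool.
With that fixed, Grace's statement is false, so Grace is a fool.
Consider Dana. Suppose Dana is a sage.
Then Daria's statement comes out false, contradicting Daria being a sage.
So Dana is a fool.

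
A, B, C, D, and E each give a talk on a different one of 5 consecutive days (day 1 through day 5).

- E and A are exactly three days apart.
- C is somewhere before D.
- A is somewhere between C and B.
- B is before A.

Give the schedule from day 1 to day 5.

B, A, C, D, E

From clue 1: A is in {1,2,4,5}.
From clues 1–2: C is in {1,2,3}.
From clues 1–3: A is in {2,4}.
From clues 1–4: B → day 1, A → day 2, C → day 3, D → day 4, E → day 5.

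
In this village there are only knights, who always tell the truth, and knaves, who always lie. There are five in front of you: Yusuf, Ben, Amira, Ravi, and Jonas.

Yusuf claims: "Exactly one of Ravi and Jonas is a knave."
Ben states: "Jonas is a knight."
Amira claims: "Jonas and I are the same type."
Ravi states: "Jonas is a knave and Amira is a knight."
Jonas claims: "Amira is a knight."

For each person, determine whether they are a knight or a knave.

Consider Yusuf. Suppose Yusuf is a knave.
Then no assignment of the remaining roles makes every statement match its speaker's type — contradiction.
So Yusuf is a knight.
Consider Ben. Suppose Ben is a knave.
Then no assignment of the remaining roles makes every statement match its speaker's type — contradiction.
So Ben is a knight.
Consider Amira. Suppose Amira is a knave.
Then no assignment of the remaining roles makes every statement match its speaker's type — contradiction.
So Amira is a knight.
With that fixed, Jonas's statement is true, so Jonas is a knight.
With that fixed, Ravi's statement is false, so Ravi is a knave.

Yusuf: knight, Ben: knight, Amira: knight, Ravi: knave, Jonas: knight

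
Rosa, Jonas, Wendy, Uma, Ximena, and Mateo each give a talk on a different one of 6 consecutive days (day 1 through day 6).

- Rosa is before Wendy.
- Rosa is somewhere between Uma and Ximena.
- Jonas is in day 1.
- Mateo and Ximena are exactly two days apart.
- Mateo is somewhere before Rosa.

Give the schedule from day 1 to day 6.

From clue 1: Rosa is in {1,2,3,4,5}.
From clues 1–2: Rosa is in {2,3,4}.
From clues 1–3: Jonas → day 1.
From clues 1–4: Rosa is in {3,4}.
From clues 1–5: Uma → day 2, Mateo → day 3, Rosa → day 4, Ximena → day 5, Wendy → day 6.

Jonas, Uma, Mateo, Rosa, Ximena, Wendy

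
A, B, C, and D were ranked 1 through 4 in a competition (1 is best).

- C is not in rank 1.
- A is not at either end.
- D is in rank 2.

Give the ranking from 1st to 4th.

From clue 1: C is in {2,3,4}.
From clues 1–2: A is in {2,3}.
From clues 1–3: B → rank 1, D → rank 2, A → rank 3, C → rank 4.

B, D, A, C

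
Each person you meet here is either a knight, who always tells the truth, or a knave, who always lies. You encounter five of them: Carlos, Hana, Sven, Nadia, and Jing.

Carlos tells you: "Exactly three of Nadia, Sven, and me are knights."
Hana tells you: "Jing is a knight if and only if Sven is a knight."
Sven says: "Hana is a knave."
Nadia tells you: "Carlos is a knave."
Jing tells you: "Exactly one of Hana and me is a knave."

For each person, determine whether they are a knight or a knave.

Consider Carlos. Suppose Carlos is a knight.
Then no assignment of the remaining roles makes every statement match its speaker's type — contradiction.
So Carlos is a knave.
With that fixed, Nadia's statement is true, so Nadia is a knight.
Consider Hana. Suppose Hana is a knight.
Then whichever role Jing has, Jing's statement has the wrong truth value — contradiction.
So Hana is a knave.
With that fixed, Sven's statement is true, so Sven is a knight.
Consider Jing. Suppose Jing is a knight.
Then Hana's statement comes out true, contradicting Hana being a knave.
So Jing is a knave.

Carlos: knave, Hana: knave, Sven: knight, Nadia: knight, Jing: knave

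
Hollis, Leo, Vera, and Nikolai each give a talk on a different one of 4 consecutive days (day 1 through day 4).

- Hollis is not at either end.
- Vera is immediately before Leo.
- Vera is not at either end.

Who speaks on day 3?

Vera

With clues 1–2, Leo and Nikolai are ruled out for day 3.
With clues 1–3, Hollis is ruled out for day 3.
So day 3 is Vera.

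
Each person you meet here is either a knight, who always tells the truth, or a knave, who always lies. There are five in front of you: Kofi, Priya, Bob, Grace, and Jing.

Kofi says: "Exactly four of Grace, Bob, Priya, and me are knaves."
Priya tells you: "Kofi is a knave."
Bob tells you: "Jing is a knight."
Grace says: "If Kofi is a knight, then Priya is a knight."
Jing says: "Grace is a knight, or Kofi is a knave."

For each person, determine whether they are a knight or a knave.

Consider Kofi. Suppose Kofi is a knight.
Then Kofi's own statement would have to be true, but it can't be — contradiction.
So Kofi is a knave.
With that fixed, Priya's statement is true, so Priya is a knight.
With that fixed, Grace's statement is true, so Grace is a knight.
With that fixed, Jing's statement is true, so Jing is a knight.
With that fixed, Bob's statement is true, so Bob is a knight.

Kofi: knave, Priya: knight, Bob: knight, Grace: knight, Jing: knight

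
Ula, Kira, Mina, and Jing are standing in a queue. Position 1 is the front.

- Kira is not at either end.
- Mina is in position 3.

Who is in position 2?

With clues 1–2, Jing, Mina, and Ula are ruled out for position 2.
So position 2 is Kira.

Kira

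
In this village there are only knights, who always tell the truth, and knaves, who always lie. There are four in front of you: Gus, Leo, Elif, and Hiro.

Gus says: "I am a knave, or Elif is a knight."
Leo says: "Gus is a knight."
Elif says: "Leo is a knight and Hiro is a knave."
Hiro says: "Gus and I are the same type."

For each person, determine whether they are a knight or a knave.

Consider Gus. Suppose Gus is a knave.
Then Gus's own statement would have to be false, but it can't be — contradiction.
So Gus is a knight.
With that fixed, Leo's statement is true, so Leo is a knight.
Consider Elif. Suppose Elif is a knave.
Then Gus's statement comes out false, contradicting Gus being a knight.
So Elif is a knight.
Consider Hiro. Suppose Hiro is a knight.
Then Elif's statement comes out false, contradicting Elif being a knight.
So Hiro is a knave.

Gus: knight, Leo: knight, Elif: knight, Hiro: knave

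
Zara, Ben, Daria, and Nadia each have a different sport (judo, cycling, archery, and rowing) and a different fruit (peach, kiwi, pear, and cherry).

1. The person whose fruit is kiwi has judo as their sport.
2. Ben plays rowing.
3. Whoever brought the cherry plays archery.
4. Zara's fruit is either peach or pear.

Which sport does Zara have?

cycling

With clues 1–2, rowing is impossible for Zara's sport.
With clues 1–4, archery and judo are impossible for Zara's sport.
That leaves cycling.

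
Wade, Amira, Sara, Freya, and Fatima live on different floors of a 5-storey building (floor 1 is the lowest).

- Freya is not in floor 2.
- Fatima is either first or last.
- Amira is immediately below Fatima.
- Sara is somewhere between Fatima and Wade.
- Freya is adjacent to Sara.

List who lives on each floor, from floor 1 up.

From clue 1: Freya is in {1,3,4,5}.
From clues 1–2: Fatima is in {1,5}.
From clues 1–3: Amira → floor 4, Fatima → floor 5.
From clues 1–4: Wade is in {1,2}.
From clues 1–5: Wade → floor 1, Sara → floor 2, Freya → floor 3.

Wade, Sara, Freya, Amira, Fatima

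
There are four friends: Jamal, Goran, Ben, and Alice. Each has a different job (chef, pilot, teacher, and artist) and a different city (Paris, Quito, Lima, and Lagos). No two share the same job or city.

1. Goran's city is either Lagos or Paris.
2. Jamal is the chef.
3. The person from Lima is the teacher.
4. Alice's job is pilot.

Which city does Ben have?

Lima

With clues 1–4, Lagos, Paris, and Quito are impossible for Ben's city.
That leaves Lima.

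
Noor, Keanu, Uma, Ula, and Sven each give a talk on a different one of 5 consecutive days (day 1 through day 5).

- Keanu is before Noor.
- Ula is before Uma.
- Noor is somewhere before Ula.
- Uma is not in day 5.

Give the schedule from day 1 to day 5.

Keanu, Noor, Ula, Uma, Sven

From clue 1: Noor is in {2,3,4,5}.
From clues 1–3: Noor is in {2,3}.
From clues 1–4: Keanu → day 1, Noor → day 2, Ula → day 3, Uma → day 4, Sven → day 5.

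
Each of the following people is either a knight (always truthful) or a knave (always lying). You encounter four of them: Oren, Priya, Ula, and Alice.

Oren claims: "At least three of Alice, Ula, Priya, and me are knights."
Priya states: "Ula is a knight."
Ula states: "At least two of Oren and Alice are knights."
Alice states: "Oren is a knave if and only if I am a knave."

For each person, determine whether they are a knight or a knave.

Oren: knight, Priya: knight, Ula: knight, Alice: knight

Consider Oren. Suppose Oren is a knave.
Then whichever role Alice has, Alice's statement has the wrong truth value — contradiction.
So Oren is a knight.
Consider Priya. Suppose Priya is a knave.
Then no assignment of the remaining roles makes every statement match its speaker's type — contradiction.
So Priya is a knight.
Consider Ula. Suppose Ula is a knave.
Then Priya's statement comes out false, contradicting Priya being a knight.
So Ula is a knight.
Consider Alice. Suppose Alice is a knave.
Then Ula's statement comes out false, contradicting Ula being a knight.
So Alice is a knight.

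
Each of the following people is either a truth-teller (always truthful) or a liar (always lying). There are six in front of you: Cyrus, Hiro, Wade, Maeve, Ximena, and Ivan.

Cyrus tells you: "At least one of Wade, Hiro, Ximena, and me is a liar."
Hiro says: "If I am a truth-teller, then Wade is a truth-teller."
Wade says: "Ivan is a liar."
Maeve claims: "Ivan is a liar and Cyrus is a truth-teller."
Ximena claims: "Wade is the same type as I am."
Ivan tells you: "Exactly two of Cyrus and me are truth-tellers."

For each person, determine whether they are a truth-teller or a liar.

Cyrus: truth-teller, Hiro: truth-teller, Wade: truth-teller, Maeve: truth-teller, Ximena: liar, Ivan: liar

Consider Cyrus. Suppose Cyrus is a liar.
Then Cyrus's own statement would have to be false, but it can't be — contradiction.
So Cyrus is a truth-teller.
Consider Hiro. Suppose Hiro is a liar.
Then Hiro's own statement would have to be false, but it can't be — contradiction.
So Hiro is a truth-teller.
Consider Wade. Suppose Wade is a liar.
Then Hiro's statement comes out false, contradicting Hiro being a truth-teller.
So Wade is a truth-teller.
Consider Maeve. Suppose Maeve is a liar.
Then no assignment of the remaining roles makes every statement match its speaker's type — contradiction.
So Maeve is a truth-teller.
Consider Ximena. Suppose Ximena is a truth-teller.
Then Cyrus's statement comes out false, contradicting Cyrus being a truth-teller.
So Ximena is a liar.
Consider Ivan. Suppose Ivan is a truth-teller.
Then Wade's statement comes out false, contradicting Wade being a truth-teller.
So Ivan is a liar.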